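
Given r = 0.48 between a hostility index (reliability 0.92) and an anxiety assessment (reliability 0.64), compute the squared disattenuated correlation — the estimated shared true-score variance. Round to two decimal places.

0.39

Disattenuated r = 0.48 / √(0.92 × 0.64) = 0.48 / 0.7673 = 0.6256.
Shared true-score variance = 0.6256² = 0.3914 ≈ 0.39.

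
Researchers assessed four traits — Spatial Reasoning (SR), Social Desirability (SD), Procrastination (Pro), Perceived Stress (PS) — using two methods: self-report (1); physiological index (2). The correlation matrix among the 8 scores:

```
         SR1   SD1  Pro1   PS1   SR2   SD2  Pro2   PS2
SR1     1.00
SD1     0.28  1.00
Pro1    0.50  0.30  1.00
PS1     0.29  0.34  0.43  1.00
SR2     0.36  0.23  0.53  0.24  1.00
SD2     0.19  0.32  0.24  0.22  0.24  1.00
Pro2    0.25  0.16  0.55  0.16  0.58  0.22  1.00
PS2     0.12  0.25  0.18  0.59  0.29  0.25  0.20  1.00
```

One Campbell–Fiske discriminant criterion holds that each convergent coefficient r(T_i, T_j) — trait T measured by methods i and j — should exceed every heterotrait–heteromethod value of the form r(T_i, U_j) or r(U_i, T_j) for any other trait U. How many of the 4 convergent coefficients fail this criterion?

Each convergent coefficient versus the relevant comparison correlations:
SR (methods 1·2): 0.36 vs {0.19, 0.23, 0.25, 0.53, 0.12, 0.24} → fail.
SD (methods 1·2): 0.32 vs {0.23, 0.19, 0.16, 0.24, 0.25, 0.22} → pass.
Pro (methods 1·2): 0.55 vs {0.53, 0.25, 0.24, 0.16, 0.18, 0.16} → pass.
PS (methods 1·2): 0.59 vs {0.24, 0.12, 0.22, 0.25, 0.16, 0.18} → pass.
1 of 4 fail.

1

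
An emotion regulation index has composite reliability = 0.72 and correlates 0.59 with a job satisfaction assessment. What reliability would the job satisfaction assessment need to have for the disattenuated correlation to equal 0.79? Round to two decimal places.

r_true = r_obs / √(r_xx · r_yy) ⇒ 0.79 = 0.59 / √(0.72 · r_yy).
√(0.72 · r_yy) = 0.59 / 0.79 = 0.7468; 0.72 · r_yy = 0.5577; r_yy = 0.5577 / 0.72 ≈ 0.77.

0.77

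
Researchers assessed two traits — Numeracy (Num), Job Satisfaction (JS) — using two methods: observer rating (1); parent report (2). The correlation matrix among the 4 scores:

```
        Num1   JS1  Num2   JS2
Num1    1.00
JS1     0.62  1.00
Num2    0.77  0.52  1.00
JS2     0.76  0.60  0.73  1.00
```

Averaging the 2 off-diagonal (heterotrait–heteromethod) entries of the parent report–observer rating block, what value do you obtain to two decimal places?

HTHM values (method 2 × method 1): 0.52, 0.76; mean = 1.28/2 = 0.64.

0.64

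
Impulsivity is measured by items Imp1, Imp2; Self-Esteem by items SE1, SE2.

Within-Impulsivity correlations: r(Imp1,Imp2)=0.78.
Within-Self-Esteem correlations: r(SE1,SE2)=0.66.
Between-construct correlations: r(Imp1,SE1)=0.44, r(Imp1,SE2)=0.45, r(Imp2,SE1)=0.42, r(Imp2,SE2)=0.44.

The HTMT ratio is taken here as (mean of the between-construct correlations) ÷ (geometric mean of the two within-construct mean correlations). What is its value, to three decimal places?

Between-construct mean = 1.75/4 = 0.4375.
Mean within-Imp = 0.78/1 = 0.7800; mean within-SE = 0.66/1 = 0.6600.
Geometric mean = √(0.7800 × 0.6600) = 0.7175.
HTMT = 0.4375 / 0.7175 = 0.610.

0.610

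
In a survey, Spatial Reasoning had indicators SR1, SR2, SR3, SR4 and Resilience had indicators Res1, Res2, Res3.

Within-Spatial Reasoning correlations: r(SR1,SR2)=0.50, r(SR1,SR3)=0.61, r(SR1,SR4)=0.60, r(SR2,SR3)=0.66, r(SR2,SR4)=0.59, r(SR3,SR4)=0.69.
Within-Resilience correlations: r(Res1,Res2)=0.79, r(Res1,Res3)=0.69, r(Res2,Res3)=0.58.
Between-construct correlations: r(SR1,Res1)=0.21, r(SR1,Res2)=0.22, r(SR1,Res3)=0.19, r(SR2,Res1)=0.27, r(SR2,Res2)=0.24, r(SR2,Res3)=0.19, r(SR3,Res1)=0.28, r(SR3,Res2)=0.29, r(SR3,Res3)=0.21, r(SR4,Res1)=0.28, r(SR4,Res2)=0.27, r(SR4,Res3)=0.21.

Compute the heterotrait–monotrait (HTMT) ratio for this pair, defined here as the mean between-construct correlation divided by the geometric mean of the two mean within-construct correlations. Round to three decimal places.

Mean heterotrait r = 2.86/12 = 0.2383.
Mean within-SR = 3.65/6 = 0.6083; mean within-Res = 2.06/3 = 0.6867.
Geometric mean = √(0.6083 × 0.6867) = 0.6463.
HTMT = 0.2383 / 0.6463 = 0.369.

0.369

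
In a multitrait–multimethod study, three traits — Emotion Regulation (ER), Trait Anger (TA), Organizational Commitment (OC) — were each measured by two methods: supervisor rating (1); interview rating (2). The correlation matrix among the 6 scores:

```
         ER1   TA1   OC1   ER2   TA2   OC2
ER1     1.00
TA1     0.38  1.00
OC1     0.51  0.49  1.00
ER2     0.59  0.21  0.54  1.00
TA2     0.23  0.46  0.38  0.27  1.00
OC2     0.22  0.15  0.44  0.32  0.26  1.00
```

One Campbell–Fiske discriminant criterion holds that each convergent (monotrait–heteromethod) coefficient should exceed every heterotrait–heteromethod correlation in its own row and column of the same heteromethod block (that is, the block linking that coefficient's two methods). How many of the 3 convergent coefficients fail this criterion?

1

Checking each validity diagonal entry against its comparison values:
ER (methods 1·2): 0.59 vs {0.23, 0.21, 0.22, 0.54} → pass.
TA (methods 1·2): 0.46 vs {0.21, 0.23, 0.15, 0.38} → pass.
OC (methods 1·2): 0.44 vs {0.54, 0.22, 0.38, 0.15} → fail.
1 of 3 fail.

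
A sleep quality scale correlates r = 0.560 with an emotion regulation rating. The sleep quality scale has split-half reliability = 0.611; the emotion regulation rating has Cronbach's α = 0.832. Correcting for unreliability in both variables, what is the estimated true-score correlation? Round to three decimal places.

r_true = r_obs / √(r_xx · r_yy) = 0.560 / √(0.611 × 0.832) = 0.560 / √0.508352 = 0.560 / 0.7130 ≈ 0.785.

0.785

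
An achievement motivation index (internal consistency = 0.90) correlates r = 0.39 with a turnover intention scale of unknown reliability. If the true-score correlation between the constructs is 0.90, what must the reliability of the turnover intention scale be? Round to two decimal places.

r_true = r_obs / √(r_xx · r_yy) ⇒ 0.90 = 0.39 / √(0.90 · r_yy).
√(0.90 · r_yy) = 0.39 / 0.90 = 0.4333; 0.90 · r_yy = 0.1877; r_yy = 0.1877 / 0.90 ≈ 0.21.

0.21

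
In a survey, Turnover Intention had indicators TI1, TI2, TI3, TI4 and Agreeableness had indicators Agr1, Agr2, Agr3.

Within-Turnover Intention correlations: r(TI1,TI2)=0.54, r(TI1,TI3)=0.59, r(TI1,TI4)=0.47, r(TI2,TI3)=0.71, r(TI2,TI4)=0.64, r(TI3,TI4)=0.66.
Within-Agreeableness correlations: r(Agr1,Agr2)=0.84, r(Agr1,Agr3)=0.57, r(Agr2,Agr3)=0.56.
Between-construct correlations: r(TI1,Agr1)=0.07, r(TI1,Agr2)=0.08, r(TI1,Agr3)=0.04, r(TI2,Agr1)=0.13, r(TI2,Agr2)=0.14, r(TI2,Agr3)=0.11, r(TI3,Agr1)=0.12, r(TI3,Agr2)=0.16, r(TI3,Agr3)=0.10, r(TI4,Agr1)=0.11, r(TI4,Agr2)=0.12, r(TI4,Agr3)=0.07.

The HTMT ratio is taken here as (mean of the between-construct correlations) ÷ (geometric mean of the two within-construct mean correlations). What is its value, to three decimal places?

0.166

Between-construct mean = 1.25/12 = 0.1042.
Mean within-TI = 3.61/6 = 0.6017; mean within-Agr = 1.97/3 = 0.6567.
Geometric mean = √(0.6017 × 0.6567) = 0.6286.
HTMT = 0.1042 / 0.6286 = 0.166.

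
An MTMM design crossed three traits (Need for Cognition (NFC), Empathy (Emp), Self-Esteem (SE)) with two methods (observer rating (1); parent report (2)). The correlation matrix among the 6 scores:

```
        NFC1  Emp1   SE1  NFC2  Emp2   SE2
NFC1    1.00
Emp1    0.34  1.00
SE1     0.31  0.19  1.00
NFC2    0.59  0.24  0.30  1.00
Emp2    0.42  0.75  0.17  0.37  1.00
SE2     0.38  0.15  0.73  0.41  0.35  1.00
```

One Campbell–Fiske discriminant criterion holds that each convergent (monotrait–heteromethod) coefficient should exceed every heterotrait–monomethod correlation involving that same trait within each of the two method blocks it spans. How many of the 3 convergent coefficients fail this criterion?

0

Convergent coefficients and their comparison sets:
NFC (methods 1·2): 0.59 vs {0.34, 0.37, 0.31, 0.41} → pass.
Emp (methods 1·2): 0.75 vs {0.34, 0.37, 0.19, 0.35} → pass.
SE (methods 1·2): 0.73 vs {0.31, 0.41, 0.19, 0.35} → pass.
0 of 3 fail.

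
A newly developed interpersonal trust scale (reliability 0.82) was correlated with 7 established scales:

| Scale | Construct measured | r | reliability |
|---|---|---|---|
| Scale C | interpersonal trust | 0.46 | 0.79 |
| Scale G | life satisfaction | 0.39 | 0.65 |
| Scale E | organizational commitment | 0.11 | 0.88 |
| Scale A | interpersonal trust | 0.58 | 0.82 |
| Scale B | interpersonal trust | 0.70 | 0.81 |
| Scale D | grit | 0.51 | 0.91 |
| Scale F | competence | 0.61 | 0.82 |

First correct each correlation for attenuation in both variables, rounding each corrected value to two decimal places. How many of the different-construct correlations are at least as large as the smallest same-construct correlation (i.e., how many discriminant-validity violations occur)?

Disattenuated r (r / √(r_scale · r_new)):
  Scale C (conv): 0.46 / √(0.79·0.82) = 0.57
  Scale G (disc): 0.39 / √(0.65·0.82) = 0.53
  Scale E (disc): 0.11 / √(0.88·0.82) = 0.13
  Scale A (conv): 0.58 / √(0.82·0.82) = 0.71
  Scale B (conv): 0.70 / √(0.81·0.82) = 0.86
  Scale D (disc): 0.51 / √(0.91·0.82) = 0.59
  Scale F (disc): 0.61 / √(0.82·0.82) = 0.74
Smallest convergent = 0.57. Discriminant values: 0.53, 0.13, 0.59, 0.74; count ≥ 0.57 → 2.

2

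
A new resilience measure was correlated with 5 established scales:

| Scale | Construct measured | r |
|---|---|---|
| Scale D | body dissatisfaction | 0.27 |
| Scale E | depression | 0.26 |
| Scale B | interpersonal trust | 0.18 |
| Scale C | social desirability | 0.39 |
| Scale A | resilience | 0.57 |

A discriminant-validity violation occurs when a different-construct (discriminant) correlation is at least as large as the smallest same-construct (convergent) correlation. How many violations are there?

0

Convergent (same construct = resilience): Scale A.
Smallest convergent = 0.57. Discriminant values: 0.27, 0.26, 0.18, 0.39; count ≥ 0.57 → 0.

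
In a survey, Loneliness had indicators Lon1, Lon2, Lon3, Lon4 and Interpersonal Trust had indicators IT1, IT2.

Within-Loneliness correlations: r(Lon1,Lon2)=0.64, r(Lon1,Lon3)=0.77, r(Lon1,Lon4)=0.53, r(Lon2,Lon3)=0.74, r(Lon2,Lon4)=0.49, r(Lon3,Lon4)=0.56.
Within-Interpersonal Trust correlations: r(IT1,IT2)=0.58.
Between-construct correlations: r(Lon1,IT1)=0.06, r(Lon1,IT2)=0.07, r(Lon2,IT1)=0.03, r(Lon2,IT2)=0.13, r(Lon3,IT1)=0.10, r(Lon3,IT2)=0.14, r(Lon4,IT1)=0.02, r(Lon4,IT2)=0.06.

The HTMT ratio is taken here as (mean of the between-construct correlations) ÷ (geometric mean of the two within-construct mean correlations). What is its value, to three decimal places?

Between-construct mean = 0.61/8 = 0.0763.
Mean within-Lon = 3.73/6 = 0.6217; mean within-IT = 0.58/1 = 0.5800.
Geometric mean = √(0.6217 × 0.5800) = 0.6005.
HTMT = 0.0763 / 0.6005 = 0.127.

0.127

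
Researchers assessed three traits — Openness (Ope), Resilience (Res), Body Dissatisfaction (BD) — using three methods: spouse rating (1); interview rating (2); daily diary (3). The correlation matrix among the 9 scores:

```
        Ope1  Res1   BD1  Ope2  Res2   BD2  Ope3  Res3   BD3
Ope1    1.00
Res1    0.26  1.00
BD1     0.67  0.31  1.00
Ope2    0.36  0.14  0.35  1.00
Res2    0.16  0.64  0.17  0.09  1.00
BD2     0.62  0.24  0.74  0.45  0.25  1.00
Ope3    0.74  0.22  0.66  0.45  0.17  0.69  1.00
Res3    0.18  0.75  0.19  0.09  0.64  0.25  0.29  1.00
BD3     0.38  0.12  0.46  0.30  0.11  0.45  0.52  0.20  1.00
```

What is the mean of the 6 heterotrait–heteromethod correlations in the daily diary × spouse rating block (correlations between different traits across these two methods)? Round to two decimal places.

HTHM values (method 3 × method 1): 0.22, 0.66, 0.18, 0.19, 0.38, 0.12; mean = 1.75/6 = 0.29.

0.29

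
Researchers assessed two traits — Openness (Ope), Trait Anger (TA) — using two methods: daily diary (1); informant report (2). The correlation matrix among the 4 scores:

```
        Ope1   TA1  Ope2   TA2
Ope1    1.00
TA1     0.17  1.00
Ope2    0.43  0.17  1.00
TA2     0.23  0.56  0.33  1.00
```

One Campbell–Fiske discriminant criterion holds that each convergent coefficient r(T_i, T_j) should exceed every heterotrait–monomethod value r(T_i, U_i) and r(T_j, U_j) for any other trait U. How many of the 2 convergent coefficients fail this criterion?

Each convergent coefficient versus the relevant comparison correlations:
Ope (methods 1·2): 0.43 vs {0.17, 0.33} → pass.
TA (methods 1·2): 0.56 vs {0.17, 0.33} → pass.
0 of 2 fail.

0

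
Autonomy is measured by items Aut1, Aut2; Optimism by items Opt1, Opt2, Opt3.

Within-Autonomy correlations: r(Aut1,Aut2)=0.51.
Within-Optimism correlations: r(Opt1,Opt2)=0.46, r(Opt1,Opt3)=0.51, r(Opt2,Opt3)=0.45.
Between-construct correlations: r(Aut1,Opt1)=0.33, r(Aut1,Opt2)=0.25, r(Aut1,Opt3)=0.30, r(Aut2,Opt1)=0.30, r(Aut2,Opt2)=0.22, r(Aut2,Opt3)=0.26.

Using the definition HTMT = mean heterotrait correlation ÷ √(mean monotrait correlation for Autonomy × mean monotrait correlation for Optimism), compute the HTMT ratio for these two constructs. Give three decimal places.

Mean heterotrait r = 1.66/6 = 0.2767.
Mean within-Aut = 0.51/1 = 0.5100; mean within-Opt = 1.42/3 = 0.4733.
Geometric mean = √(0.5100 × 0.4733) = 0.4913.
HTMT = 0.2767 / 0.4913 = 0.563.

0.563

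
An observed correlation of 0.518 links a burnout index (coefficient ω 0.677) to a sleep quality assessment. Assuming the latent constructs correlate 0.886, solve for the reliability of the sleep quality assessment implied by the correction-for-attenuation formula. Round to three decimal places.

0.505

r_true = r_obs / √(r_xx · r_yy) ⇒ 0.886 = 0.518 / √(0.677 · r_yy).
√(0.677 · r_yy) = 0.518 / 0.886 = 0.5847; 0.677 · r_yy = 0.3419; r_yy = 0.3419 / 0.677 ≈ 0.505.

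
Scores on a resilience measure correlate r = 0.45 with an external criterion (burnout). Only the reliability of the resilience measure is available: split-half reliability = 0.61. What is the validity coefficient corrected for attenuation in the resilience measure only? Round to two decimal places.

Single correction: r_c = r_obs / √r_xx = 0.45 / √0.61 = 0.45 / 0.7810 ≈ 0.58.

0.58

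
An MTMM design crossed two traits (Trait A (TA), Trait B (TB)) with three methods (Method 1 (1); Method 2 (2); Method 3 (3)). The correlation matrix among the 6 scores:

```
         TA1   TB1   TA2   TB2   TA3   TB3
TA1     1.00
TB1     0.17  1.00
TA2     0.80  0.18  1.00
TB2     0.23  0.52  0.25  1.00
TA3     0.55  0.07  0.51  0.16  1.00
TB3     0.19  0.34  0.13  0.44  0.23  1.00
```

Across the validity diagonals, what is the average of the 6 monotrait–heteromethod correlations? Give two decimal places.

0.53

Convergent values: 0.80, 0.55, 0.51, 0.52, 0.34, 0.44; mean = 3.16/6 = 0.53.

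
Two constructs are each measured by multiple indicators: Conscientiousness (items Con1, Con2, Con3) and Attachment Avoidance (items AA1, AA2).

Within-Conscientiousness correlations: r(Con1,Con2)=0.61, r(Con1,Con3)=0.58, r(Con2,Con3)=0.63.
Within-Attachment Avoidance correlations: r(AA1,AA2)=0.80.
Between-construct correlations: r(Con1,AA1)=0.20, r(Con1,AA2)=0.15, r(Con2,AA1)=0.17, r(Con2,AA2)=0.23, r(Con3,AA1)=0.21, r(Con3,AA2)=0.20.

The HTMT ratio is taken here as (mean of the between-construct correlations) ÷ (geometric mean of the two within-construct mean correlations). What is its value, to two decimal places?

Mean heterotrait r = 1.16/6 = 0.1933.
Mean within-Con = 1.82/3 = 0.6067; mean within-AA = 0.80/1 = 0.8000.
Geometric mean = √(0.6067 × 0.8000) = 0.6967.
HTMT = 0.1933 / 0.6967 = 0.28.

0.28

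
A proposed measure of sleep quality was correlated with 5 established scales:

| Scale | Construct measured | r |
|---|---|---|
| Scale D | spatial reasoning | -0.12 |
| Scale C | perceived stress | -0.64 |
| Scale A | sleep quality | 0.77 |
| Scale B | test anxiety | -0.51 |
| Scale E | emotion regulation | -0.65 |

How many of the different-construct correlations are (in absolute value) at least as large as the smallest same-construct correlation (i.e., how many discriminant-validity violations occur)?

Convergent (same construct = sleep quality): Scale A.
Smallest convergent = 0.77. Discriminant |r|: 0.12, 0.64, 0.51, 0.65; count ≥ 0.77 → 0.

0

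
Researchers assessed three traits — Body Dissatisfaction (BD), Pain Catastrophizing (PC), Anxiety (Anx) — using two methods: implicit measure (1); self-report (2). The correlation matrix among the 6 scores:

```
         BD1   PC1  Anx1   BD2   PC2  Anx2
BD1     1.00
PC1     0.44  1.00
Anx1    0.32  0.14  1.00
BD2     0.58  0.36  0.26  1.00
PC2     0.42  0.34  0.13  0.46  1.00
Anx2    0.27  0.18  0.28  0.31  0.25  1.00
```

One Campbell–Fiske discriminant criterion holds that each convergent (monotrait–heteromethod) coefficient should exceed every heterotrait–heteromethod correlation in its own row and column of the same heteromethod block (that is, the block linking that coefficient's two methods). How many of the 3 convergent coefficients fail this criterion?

Each convergent coefficient versus the relevant comparison correlations:
BD (methods 1·2): 0.58 vs {0.42, 0.36, 0.27, 0.26} → pass.
PC (methods 1·2): 0.34 vs {0.36, 0.42, 0.18, 0.13} → fail.
Anx (methods 1·2): 0.28 vs {0.26, 0.27, 0.13, 0.18} → pass.
1 of 3 fail.

1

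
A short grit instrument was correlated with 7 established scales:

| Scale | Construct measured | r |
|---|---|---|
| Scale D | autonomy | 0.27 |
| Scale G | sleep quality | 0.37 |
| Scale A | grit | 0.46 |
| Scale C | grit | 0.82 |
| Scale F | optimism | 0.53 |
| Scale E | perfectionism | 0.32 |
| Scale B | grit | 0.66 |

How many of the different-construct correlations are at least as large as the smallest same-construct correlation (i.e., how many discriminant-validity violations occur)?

1

Convergent (same construct = grit): Scale A, Scale C, Scale B.
Smallest convergent = 0.46. Discriminant values: 0.27, 0.37, 0.53, 0.32; count ≥ 0.46 → 1.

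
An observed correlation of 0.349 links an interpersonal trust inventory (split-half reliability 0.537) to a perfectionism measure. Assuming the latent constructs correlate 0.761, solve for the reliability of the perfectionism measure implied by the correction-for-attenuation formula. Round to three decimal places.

0.392

r_true = r_obs / √(r_xx · r_yy) ⇒ 0.761 = 0.349 / √(0.537 · r_yy).
√(0.537 · r_yy) = 0.349 / 0.761 = 0.4586; 0.537 · r_yy = 0.2103; r_yy = 0.2103 / 0.537 ≈ 0.392.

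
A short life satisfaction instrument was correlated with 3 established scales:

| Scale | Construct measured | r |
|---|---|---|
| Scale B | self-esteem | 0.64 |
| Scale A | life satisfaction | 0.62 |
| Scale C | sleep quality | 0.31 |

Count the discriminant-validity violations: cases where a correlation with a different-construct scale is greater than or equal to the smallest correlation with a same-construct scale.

1

Convergent (same construct = life satisfaction): Scale A.
Smallest convergent = 0.62. Discriminant values: 0.64, 0.31; count ≥ 0.62 → 1.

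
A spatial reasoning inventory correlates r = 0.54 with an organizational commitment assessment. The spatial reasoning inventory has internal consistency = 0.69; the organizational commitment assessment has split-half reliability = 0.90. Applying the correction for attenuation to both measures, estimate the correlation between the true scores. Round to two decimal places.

0.69

r_true = r_obs / √(r_xx · r_yy) = 0.54 / √(0.69 × 0.90) = 0.54 / √0.6210 = 0.54 / 0.7880 ≈ 0.69.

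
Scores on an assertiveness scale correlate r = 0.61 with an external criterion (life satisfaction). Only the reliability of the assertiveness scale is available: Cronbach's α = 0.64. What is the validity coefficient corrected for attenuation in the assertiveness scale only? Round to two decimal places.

Single correction: r_c = r_obs / √r_xx = 0.61 / √0.64 = 0.61 / 0.8000 ≈ 0.76.

0.76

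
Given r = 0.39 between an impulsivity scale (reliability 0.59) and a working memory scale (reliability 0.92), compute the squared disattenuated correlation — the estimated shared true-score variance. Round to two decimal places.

0.28

Disattenuated r = 0.39 / √(0.59 × 0.92) = 0.39 / 0.7367 = 0.5294.
Shared true-score variance = 0.5294² = 0.2803 ≈ 0.28.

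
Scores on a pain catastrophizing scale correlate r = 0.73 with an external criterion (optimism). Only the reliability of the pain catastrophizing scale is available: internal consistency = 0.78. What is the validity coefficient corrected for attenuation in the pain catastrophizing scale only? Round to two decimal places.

0.83

Single correction: r_c = r_obs / √r_xx = 0.73 / √0.78 = 0.73 / 0.8832 ≈ 0.83.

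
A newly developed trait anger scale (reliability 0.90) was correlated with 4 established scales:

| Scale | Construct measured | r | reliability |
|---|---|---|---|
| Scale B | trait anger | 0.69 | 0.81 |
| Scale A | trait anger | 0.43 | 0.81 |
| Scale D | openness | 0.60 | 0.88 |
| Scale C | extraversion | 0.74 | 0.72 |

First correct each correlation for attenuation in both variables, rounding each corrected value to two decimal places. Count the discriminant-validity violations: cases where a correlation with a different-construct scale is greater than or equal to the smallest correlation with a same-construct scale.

2

Disattenuated r (r / √(r_scale · r_new)):
  Scale B (conv): 0.69 / √(0.81·0.90) = 0.81
  Scale A (conv): 0.43 / √(0.81·0.90) = 0.50
  Scale D (disc): 0.60 / √(0.88·0.90) = 0.67
  Scale C (disc): 0.74 / √(0.72·0.90) = 0.92
Smallest convergent = 0.50. Discriminant values: 0.67, 0.92; count ≥ 0.50 → 2.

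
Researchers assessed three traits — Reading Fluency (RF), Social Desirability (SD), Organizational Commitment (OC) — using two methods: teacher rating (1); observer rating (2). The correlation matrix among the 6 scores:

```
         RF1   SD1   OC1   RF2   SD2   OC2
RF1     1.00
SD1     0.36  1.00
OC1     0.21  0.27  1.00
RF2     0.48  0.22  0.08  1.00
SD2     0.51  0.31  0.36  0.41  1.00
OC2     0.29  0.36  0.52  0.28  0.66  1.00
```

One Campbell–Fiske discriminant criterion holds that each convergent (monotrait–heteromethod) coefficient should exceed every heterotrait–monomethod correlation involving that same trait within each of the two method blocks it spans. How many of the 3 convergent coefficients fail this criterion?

Convergent coefficients and their comparison sets:
RF (methods 1·2): 0.48 vs {0.36, 0.41, 0.21, 0.28} → pass.
SD (methods 1·2): 0.31 vs {0.36, 0.41, 0.27, 0.66} → fail.
OC (methods 1·2): 0.52 vs {0.21, 0.28, 0.27, 0.66} → fail.
2 of 3 fail.

2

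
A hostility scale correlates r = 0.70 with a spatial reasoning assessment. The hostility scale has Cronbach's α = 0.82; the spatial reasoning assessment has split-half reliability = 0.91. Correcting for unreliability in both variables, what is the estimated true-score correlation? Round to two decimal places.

r_true = r_obs / √(r_xx · r_yy) = 0.70 / √(0.82 × 0.91) = 0.70 / √0.7462 = 0.70 / 0.8638 ≈ 0.81.

0.81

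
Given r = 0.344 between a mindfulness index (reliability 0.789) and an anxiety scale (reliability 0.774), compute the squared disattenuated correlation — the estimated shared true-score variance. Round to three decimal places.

0.194

Disattenuated r = 0.344 / √(0.789 × 0.774) = 0.344 / 0.7815 = 0.4402.
Shared true-score variance = 0.4402² = 0.1938 ≈ 0.194.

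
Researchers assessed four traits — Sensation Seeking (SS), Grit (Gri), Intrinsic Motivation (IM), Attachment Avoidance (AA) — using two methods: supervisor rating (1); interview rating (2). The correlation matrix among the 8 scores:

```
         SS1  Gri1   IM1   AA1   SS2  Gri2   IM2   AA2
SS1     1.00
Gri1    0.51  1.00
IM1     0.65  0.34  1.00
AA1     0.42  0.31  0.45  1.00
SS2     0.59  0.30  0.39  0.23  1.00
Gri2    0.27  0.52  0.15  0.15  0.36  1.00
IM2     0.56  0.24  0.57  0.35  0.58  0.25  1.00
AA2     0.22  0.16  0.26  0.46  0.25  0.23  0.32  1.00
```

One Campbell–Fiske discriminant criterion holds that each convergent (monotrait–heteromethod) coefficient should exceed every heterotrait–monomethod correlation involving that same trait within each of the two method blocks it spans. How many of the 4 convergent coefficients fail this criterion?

Convergent coefficients and their comparison sets:
SS (methods 1·2): 0.59 vs {0.51, 0.36, 0.65, 0.58, 0.42, 0.25} → fail.
Gri (methods 1·2): 0.52 vs {0.51, 0.36, 0.34, 0.25, 0.31, 0.23} → pass.
IM (methods 1·2): 0.57 vs {0.65, 0.58, 0.34, 0.25, 0.45, 0.32} → fail.
AA (methods 1·2): 0.46 vs {0.42, 0.25, 0.31, 0.23, 0.45, 0.32} → pass.
2 of 4 fail.

2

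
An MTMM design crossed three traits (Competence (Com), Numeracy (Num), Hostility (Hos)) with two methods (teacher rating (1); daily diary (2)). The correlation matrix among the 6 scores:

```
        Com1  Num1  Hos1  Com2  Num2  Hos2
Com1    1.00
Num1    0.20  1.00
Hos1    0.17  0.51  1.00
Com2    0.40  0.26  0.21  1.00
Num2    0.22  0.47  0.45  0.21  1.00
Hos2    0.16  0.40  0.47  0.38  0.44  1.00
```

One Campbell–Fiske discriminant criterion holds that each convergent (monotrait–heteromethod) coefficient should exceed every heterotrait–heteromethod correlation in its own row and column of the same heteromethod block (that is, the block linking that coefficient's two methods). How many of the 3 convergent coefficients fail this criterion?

Each convergent coefficient versus the relevant comparison correlations:
Com (methods 1·2): 0.40 vs {0.22, 0.26, 0.16, 0.21} → pass.
Num (methods 1·2): 0.47 vs {0.26, 0.22, 0.40, 0.45} → pass.
Hos (methods 1·2): 0.47 vs {0.21, 0.16, 0.45, 0.40} → pass.
0 of 3 fail.

0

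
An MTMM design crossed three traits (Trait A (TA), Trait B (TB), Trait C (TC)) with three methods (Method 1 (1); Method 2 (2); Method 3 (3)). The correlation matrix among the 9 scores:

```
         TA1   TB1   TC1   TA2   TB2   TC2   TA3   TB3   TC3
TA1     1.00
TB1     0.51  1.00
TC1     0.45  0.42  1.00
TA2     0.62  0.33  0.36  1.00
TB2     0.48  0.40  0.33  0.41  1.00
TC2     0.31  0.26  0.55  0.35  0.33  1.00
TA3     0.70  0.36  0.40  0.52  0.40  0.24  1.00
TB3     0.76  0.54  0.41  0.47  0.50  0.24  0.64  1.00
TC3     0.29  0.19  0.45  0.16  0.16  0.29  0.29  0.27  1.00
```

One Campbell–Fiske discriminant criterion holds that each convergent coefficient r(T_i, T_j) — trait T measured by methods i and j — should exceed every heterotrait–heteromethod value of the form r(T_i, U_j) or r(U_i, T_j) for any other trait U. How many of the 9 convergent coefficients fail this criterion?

Convergent coefficients and their comparison sets:
TA (methods 1·2): 0.62 vs {0.48, 0.33, 0.31, 0.36} → pass.
TA (methods 1·3): 0.70 vs {0.76, 0.36, 0.29, 0.40} → fail.
TA (methods 2·3): 0.52 vs {0.47, 0.40, 0.16, 0.24} → pass.
TB (methods 1·2): 0.40 vs {0.33, 0.48, 0.26, 0.33} → fail.
TB (methods 1·3): 0.54 vs {0.36, 0.76, 0.19, 0.41} → fail.
TB (methods 2·3): 0.50 vs {0.40, 0.47, 0.16, 0.24} → pass.
TC (methods 1·2): 0.55 vs {0.36, 0.31, 0.33, 0.26} → pass.
TC (methods 1·3): 0.45 vs {0.40, 0.29, 0.41, 0.19} → pass.
TC (methods 2·3): 0.29 vs {0.24, 0.16, 0.24, 0.16} → pass.
3 of 9 fail.

3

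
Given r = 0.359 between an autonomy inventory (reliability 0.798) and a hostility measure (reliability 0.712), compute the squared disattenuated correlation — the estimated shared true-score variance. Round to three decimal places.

0.227

Disattenuated r = 0.359 / √(0.798 × 0.712) = 0.359 / 0.7538 = 0.4763.
Shared true-score variance = 0.4763² = 0.2269 ≈ 0.227.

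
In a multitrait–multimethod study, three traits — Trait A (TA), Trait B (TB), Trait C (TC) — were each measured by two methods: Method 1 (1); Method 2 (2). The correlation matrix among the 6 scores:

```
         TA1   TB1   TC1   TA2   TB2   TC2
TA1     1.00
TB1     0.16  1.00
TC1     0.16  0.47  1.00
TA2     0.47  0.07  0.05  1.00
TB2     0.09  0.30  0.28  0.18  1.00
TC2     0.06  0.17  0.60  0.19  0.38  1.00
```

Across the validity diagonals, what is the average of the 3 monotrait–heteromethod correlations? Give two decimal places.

Convergent values: 0.47, 0.30, 0.60; mean = 1.37/3 = 0.46.

0.46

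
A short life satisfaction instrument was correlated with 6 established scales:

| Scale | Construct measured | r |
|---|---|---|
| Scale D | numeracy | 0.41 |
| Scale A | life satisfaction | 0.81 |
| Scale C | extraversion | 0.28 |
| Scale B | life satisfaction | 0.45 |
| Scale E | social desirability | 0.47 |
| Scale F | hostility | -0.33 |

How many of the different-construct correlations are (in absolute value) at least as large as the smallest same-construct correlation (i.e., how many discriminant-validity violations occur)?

Convergent (same construct = life satisfaction): Scale A, Scale B.
Smallest convergent = 0.45. Discriminant |r|: 0.41, 0.28, 0.47, 0.33; count ≥ 0.45 → 1.

1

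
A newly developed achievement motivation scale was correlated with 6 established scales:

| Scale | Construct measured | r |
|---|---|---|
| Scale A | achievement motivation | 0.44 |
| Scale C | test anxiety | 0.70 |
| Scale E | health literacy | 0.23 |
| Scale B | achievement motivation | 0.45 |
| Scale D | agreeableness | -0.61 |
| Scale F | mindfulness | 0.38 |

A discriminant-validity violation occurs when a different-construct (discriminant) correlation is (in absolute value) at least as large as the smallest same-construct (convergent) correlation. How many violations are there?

2

Convergent (same construct = achievement motivation): Scale A, Scale B.
Smallest convergent = 0.44. Discriminant |r|: 0.70, 0.23, 0.61, 0.38; count ≥ 0.44 → 2.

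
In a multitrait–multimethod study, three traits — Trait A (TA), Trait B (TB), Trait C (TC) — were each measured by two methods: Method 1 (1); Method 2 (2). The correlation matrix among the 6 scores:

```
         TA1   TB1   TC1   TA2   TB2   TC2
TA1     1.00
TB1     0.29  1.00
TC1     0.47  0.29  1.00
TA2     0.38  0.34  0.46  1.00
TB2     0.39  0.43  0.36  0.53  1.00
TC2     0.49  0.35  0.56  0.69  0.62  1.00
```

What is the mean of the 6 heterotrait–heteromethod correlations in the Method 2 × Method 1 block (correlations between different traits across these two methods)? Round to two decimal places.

HTHM values (method 2 × method 1): 0.34, 0.46, 0.39, 0.36, 0.49, 0.35; mean = 2.39/6 = 0.40.

0.40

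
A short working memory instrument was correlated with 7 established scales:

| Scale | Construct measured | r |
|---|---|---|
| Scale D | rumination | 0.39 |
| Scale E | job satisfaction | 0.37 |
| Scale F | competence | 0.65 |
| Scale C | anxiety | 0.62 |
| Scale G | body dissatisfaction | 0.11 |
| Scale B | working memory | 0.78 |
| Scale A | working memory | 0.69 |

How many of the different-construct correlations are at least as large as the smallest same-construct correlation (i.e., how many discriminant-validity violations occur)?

0

Convergent (same construct = working memory): Scale B, Scale A.
Smallest convergent = 0.69. Discriminant values: 0.39, 0.37, 0.65, 0.62, 0.11; count ≥ 0.69 → 0.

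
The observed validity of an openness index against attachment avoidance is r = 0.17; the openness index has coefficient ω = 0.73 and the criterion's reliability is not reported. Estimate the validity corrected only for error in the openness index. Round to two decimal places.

Single correction: r_c = r_obs / √r_xx = 0.17 / √0.73 = 0.17 / 0.8544 ≈ 0.20.

0.20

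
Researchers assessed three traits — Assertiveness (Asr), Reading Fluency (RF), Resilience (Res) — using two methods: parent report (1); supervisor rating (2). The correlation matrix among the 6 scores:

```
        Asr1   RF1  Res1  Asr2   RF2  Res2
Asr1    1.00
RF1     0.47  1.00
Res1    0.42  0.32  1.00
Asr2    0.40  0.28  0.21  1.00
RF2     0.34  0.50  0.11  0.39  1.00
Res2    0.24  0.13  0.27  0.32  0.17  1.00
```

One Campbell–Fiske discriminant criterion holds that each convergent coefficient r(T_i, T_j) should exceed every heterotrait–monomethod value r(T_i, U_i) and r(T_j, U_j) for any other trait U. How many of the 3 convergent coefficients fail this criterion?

Checking each validity diagonal entry against its comparison values:
Asr (methods 1·2): 0.40 vs {0.47, 0.39, 0.42, 0.32} → fail.
RF (methods 1·2): 0.50 vs {0.47, 0.39, 0.32, 0.17} → pass.
Res (methods 1·2): 0.27 vs {0.42, 0.32, 0.32, 0.17} → fail.
2 of 3 fail.

2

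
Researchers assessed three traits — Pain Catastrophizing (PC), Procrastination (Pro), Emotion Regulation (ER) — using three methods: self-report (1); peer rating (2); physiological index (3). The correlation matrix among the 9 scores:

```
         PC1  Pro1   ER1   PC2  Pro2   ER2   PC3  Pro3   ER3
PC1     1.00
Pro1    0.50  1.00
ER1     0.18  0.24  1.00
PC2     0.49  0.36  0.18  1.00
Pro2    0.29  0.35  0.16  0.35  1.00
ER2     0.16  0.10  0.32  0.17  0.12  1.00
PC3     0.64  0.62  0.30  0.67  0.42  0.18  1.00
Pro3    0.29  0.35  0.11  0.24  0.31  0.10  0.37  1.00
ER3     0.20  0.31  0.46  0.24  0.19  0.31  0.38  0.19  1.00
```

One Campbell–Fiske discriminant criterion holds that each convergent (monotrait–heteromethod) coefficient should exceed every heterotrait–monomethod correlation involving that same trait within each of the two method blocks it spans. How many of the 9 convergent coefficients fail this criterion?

Convergent coefficients and their comparison sets:
PC (methods 1·2): 0.49 vs {0.50, 0.35, 0.18, 0.17} → fail.
PC (methods 1·3): 0.64 vs {0.50, 0.37, 0.18, 0.38} → pass.
PC (methods 2·3): 0.67 vs {0.35, 0.37, 0.17, 0.38} → pass.
Pro (methods 1·2): 0.35 vs {0.50, 0.35, 0.24, 0.12} → fail.
Pro (methods 1·3): 0.35 vs {0.50, 0.37, 0.24, 0.19} → fail.
Pro (methods 2·3): 0.31 vs {0.35, 0.37, 0.12, 0.19} → fail.
ER (methods 1·2): 0.32 vs {0.18, 0.17, 0.24, 0.12} → pass.
ER (methods 1·3): 0.46 vs {0.18, 0.38, 0.24, 0.19} → pass.
ER (methods 2·3): 0.31 vs {0.17, 0.38, 0.12, 0.19} → fail.
5 of 9 fail.

5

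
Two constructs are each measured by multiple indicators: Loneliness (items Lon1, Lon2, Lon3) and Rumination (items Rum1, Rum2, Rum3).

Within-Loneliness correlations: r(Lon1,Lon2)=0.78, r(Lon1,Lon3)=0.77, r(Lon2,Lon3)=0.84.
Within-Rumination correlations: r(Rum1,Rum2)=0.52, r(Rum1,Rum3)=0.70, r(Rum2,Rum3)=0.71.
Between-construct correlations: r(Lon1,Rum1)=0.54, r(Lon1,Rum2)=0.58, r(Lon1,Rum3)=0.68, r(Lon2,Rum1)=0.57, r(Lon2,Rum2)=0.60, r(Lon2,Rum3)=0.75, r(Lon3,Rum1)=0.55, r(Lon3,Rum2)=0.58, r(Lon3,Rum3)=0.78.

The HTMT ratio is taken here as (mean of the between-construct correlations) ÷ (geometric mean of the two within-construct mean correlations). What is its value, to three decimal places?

0.874

Mean heterotrait r = 5.63/9 = 0.6256.
Mean within-Lon = 2.39/3 = 0.7967; mean within-Rum = 1.93/3 = 0.6433.
Geometric mean = √(0.7967 × 0.6433) = 0.7159.
HTMT = 0.6256 / 0.7159 = 0.874.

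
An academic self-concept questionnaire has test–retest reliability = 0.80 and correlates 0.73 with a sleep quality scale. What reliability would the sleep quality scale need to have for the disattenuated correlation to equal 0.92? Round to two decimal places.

r_true = r_obs / √(r_xx · r_yy) ⇒ 0.92 = 0.73 / √(0.80 · r_yy).
√(0.80 · r_yy) = 0.73 / 0.92 = 0.7935; 0.80 · r_yy = 0.6296; r_yy = 0.6296 / 0.80 ≈ 0.79.

0.79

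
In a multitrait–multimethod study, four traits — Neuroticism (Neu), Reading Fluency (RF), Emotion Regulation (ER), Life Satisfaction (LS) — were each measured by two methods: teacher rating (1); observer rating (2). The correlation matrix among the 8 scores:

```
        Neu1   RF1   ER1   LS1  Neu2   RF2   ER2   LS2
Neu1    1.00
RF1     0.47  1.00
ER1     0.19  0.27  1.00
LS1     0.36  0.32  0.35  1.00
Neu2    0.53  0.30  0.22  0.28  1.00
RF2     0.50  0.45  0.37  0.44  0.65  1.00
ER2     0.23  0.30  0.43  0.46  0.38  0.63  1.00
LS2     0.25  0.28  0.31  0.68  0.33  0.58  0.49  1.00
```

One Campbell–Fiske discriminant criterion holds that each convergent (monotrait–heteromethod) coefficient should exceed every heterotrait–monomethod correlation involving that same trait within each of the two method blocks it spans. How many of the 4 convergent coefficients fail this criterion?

3

Convergent coefficients and their comparison sets:
Neu (methods 1·2): 0.53 vs {0.47, 0.65, 0.19, 0.38, 0.36, 0.33} → fail.
RF (methods 1·2): 0.45 vs {0.47, 0.65, 0.27, 0.63, 0.32, 0.58} → fail.
ER (methods 1·2): 0.43 vs {0.19, 0.38, 0.27, 0.63, 0.35, 0.49} → fail.
LS (methods 1·2): 0.68 vs {0.36, 0.33, 0.32, 0.58, 0.35, 0.49} → pass.
3 of 4 fail.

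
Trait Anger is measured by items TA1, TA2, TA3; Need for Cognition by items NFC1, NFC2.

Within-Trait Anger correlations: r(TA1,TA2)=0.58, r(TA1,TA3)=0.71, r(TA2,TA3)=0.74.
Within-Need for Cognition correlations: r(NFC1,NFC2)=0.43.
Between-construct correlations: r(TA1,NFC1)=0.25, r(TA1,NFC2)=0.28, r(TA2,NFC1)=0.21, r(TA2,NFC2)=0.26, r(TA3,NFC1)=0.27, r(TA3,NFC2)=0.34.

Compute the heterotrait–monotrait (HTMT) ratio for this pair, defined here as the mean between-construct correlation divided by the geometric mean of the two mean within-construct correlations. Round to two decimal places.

Mean heterotrait r = 1.61/6 = 0.2683.
Mean within-TA = 2.03/3 = 0.6767; mean within-NFC = 0.43/1 = 0.4300.
Geometric mean = √(0.6767 × 0.4300) = 0.5394.
HTMT = 0.2683 / 0.5394 = 0.50.

0.50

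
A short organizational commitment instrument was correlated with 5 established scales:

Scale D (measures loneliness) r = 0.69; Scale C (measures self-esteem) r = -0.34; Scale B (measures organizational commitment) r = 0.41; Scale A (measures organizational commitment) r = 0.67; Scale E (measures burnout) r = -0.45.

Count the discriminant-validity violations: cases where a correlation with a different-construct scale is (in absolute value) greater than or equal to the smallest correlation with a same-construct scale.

Convergent (same construct = organizational commitment): Scale B, Scale A.
Smallest convergent = 0.41. Discriminant |r|: 0.69, 0.34, 0.45; count ≥ 0.41 → 2.

2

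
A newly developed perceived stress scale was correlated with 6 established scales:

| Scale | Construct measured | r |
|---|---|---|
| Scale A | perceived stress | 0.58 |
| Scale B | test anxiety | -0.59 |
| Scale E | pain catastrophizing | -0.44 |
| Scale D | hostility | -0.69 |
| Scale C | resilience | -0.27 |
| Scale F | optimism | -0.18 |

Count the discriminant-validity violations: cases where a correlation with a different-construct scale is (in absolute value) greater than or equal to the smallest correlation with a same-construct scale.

Convergent (same construct = perceived stress): Scale A.
Smallest convergent = 0.58. Discriminant |r|: 0.59, 0.44, 0.69, 0.27, 0.18; count ≥ 0.58 → 2.

2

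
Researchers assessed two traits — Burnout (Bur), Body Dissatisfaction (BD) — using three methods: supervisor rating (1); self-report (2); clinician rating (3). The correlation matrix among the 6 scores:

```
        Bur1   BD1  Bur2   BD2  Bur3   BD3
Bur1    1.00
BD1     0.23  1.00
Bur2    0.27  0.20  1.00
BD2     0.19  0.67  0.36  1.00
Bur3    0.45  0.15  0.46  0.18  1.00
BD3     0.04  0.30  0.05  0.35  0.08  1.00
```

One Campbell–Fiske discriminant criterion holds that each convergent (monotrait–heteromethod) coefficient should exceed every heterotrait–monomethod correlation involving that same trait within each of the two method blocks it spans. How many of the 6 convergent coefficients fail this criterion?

2

Convergent coefficients and their comparison sets:
Bur (methods 1·2): 0.27 vs {0.23, 0.36} → fail.
Bur (methods 1·3): 0.45 vs {0.23, 0.08} → pass.
Bur (methods 2·3): 0.46 vs {0.36, 0.08} → pass.
BD (methods 1·2): 0.67 vs {0.23, 0.36} → pass.
BD (methods 1·3): 0.30 vs {0.23, 0.08} → pass.
BD (methods 2·3): 0.35 vs {0.36, 0.08} → fail.
2 of 6 fail.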